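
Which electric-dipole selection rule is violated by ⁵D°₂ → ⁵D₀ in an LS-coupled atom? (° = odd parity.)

the ΔJ = 0, ±1 rule

Parity must change: odd → even — passes.
ΔS = 0: S: 2 → 2 — passes.
ΔL = 0, ±1 (not L=0↔0): L: 2 → 2, ΔL = +0 — passes.
ΔJ = 0, ±1 (not J=0↔0): J: 2 → 0, ΔJ = -2 — fails.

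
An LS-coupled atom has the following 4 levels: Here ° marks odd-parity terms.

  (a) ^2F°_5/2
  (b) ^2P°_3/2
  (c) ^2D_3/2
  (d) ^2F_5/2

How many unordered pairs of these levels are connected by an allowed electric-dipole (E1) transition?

(a)–(b): forbidden (parity, ΔL).
(a)–(c): allowed.
(a)–(d): allowed.
(b)–(c): allowed.
(b)–(d): forbidden (ΔL).
(c)–(d): forbidden (parity).
Allowed pairs: 3 of 6.

3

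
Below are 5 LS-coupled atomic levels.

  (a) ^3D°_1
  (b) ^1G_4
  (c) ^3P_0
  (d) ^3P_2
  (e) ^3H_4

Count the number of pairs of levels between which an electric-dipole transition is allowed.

2

(a)–(b): forbidden (ΔS, ΔL, ΔJ).
(a)–(c): allowed.
(a)–(d): allowed.
(a)–(e): forbidden (ΔL, ΔJ).
(b)–(c): forbidden (parity, ΔS, ΔL, ΔJ).
(b)–(d): forbidden (parity, ΔS, ΔL, ΔJ).
(b)–(e): forbidden (parity, ΔS).
(c)–(d): forbidden (parity, ΔJ).
(c)–(e): forbidden (parity, ΔL, ΔJ).
(d)–(e): forbidden (parity, ΔL, ΔJ).
Allowed pairs: 2 of 10.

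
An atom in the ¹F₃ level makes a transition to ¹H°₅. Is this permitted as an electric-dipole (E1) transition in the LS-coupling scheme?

forbidden

Parity must change: even → odd — passes.
ΔS = 0: S: 0 → 0 — passes.
ΔL = 0, ±1 (not L=0↔0): L: 3 → 5, ΔL = +2 — fails.
ΔJ = 0, ±1 (not J=0↔0): J: 3 → 5, ΔJ = +2 — fails.
Rule(s) violated: ΔL, ΔJ.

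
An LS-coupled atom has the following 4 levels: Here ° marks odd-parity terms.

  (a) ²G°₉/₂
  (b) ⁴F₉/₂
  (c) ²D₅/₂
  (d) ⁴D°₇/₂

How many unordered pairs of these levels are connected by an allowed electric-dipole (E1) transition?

(a)–(b): forbidden (ΔS).
(a)–(c): forbidden (ΔL, ΔJ).
(a)–(d): forbidden (parity, ΔS, ΔL).
(b)–(c): forbidden (parity, ΔS, ΔJ).
(b)–(d): allowed.
(c)–(d): forbidden (ΔS).
Allowed pairs: 1 of 6.

1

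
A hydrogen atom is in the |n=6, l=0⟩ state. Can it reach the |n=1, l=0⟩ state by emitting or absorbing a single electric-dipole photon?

forbidden

Initial l = 0, final l = 0, so Δl = +0. E1 requires Δl = ±1: fails.
The transition is electric-dipole forbidden.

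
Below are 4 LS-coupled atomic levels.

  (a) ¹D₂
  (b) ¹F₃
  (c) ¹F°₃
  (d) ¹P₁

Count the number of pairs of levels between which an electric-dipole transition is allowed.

2

(a)–(b): forbidden (parity).
(a)–(c): allowed.
(a)–(d): forbidden (parity).
(b)–(c): allowed.
(b)–(d): forbidden (parity, ΔL, ΔJ).
(c)–(d): forbidden (ΔL, ΔJ).
Allowed pairs: 2 of 6.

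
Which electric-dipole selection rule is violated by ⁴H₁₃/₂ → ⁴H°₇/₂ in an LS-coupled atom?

Parity must change: even → odd — satisfied.
ΔS = 0: S: 3/2 → 3/2 — satisfied.
ΔL = 0, ±1 (not L=0↔0): L: 5 → 5, ΔL = +0 — satisfied.
ΔJ = 0, ±1 (not J=0↔0): J: 13/2 → 7/2, ΔJ = -3 — violated.

the ΔJ = 0, ±1 rule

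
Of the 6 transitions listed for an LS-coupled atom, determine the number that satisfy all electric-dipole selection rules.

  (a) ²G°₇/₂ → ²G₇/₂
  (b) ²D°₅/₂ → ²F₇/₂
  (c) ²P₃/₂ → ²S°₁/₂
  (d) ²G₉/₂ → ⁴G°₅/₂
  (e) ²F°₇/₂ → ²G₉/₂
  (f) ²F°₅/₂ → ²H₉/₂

4

(a) allowed
(b) allowed
(c) allowed
(d) forbidden (ΔS, ΔJ fail)
(e) allowed
(f) forbidden (ΔL, ΔJ fail)
Total allowed: 4 of 6.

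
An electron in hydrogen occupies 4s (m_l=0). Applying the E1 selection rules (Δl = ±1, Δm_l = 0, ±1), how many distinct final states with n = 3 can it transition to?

3

E1 requires Δl = ±1, so l_f ∈ {-1, 1}; with 0 ≤ l_f ≤ n_f−1 = 2, the allowed l_f values are {1}.
For l_f = 1: m_f ∈ {m_i−1, m_i, m_i+1} ∩ [−1, 1] = {-1, 0, 1} → 3 states.
Total: 3.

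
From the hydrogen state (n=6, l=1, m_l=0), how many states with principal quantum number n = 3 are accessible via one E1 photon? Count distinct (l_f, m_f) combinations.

4

E1 requires Δl = ±1, so l_f ∈ {0, 2}; with 0 ≤ l_f ≤ n_f−1 = 2, the allowed l_f values are {0, 2}.
For l_f = 0: m_f ∈ {m_i−1, m_i, m_i+1} ∩ [−0, 0] = {0} → 1 state.
For l_f = 2: m_f ∈ {m_i−1, m_i, m_i+1} ∩ [−2, 2] = {-1, 0, 1} → 3 states.
Total: 4.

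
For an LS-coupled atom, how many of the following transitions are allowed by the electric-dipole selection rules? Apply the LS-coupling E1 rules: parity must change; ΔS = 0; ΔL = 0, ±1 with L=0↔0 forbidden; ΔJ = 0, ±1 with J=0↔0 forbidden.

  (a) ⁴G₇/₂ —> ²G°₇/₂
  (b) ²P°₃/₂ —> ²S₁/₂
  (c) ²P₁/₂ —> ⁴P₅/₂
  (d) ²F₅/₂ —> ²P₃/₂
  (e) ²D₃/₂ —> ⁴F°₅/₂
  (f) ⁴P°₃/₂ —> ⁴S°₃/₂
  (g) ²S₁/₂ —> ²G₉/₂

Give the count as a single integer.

1

(a) forbidden (ΔS fails)
(b) allowed
(c) forbidden (parity, ΔS, ΔJ fail)
(d) forbidden (parity, ΔL fail)
(e) forbidden (ΔS fails)
(f) forbidden (parity fails)
(g) forbidden (parity, ΔL, ΔJ fail)
Total allowed: 1 of 7.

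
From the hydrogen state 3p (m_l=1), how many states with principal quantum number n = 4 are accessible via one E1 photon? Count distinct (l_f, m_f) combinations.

E1 requires Δl = ±1, so l_f ∈ {0, 2}; with 0 ≤ l_f ≤ n_f−1 = 3, the allowed l_f values are {0, 2}.
For l_f = 0: m_f ∈ {m_i−1, m_i, m_i+1} ∩ [−0, 0] = {0} → 1 state.
For l_f = 2: m_f ∈ {m_i−1, m_i, m_i+1} ∩ [−2, 2] = {0, 1, 2} → 3 states.
Total: 4.

4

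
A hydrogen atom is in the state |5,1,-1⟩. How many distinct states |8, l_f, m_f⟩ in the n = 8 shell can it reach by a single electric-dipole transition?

E1 requires Δl = ±1, so l_f ∈ {0, 2}; with 0 ≤ l_f ≤ n_f−1 = 7, the allowed l_f values are {0, 2}.
For l_f = 0: m_f ∈ {m_i−1, m_i, m_i+1} ∩ [−0, 0] = {0} → 1 state.
For l_f = 2: m_f ∈ {m_i−1, m_i, m_i+1} ∩ [−2, 2] = {-2, -1, 0} → 3 states.
Total: 4.

4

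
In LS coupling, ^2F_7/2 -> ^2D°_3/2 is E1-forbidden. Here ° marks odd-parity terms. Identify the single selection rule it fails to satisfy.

the ΔJ = 0, ±1 rule

Reading off the term symbols: S 1/2→1/2, L 3→2, J 7/2→3/2, parity even→odd.
Parity must change: even → odd — satisfied.
ΔS = 0: S: 1/2 → 1/2 — satisfied.
ΔL = 0, ±1 (not L=0↔0): L: 3 → 2, ΔL = -1 — satisfied.
ΔJ = 0, ±1 (not J=0↔0): J: 7/2 → 3/2, ΔJ = -2 — violated.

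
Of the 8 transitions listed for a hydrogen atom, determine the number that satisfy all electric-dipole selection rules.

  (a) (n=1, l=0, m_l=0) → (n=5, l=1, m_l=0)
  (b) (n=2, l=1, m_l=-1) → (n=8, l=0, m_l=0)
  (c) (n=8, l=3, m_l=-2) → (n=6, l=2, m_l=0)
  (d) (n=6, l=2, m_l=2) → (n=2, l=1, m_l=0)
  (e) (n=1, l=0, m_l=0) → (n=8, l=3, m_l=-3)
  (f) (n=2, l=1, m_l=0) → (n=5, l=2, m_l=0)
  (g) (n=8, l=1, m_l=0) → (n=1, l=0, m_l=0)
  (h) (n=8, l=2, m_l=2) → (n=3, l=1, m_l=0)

(a) allowed
(b) allowed
(c) forbidden — Δm_l = +2 (E1 requires Δm_l = 0, ±1)
(d) forbidden — Δm_l = -2 (E1 requires Δm_l = 0, ±1)
(e) forbidden — Δl = +3 (E1 requires Δl = ±1); Δm_l = -3 (E1 requires Δm_l = 0, ±1)
(f) allowed
(g) allowed
(h) forbidden — Δm_l = -2 (E1 requires Δm_l = 0, ±1)
Total allowed: 4 of 8.

4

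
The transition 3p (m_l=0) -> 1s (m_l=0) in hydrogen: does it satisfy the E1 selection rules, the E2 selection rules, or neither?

E1

Δl = 0 − 1 = -1; l_i + l_f = 1.
Δm_l = +0.
E1 (Δl = ±1, |Δm_l| ≤ 1): satisfied.
E2 (Δl = 0,±2, l_i+l_f ≥ 2, |Δm_l| ≤ 2): not satisfied.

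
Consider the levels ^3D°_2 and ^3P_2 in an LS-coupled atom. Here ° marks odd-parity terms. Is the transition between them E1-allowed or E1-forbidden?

Parity must change: odd → even — ok.
ΔS = 0: S: 1 → 1 — ok.
ΔL = 0, ±1 (not L=0↔0): L: 2 → 1, ΔL = -1 — ok.
ΔJ = 0, ±1 (not J=0↔0): J: 2 → 2, ΔJ = +0 — ok.
All four E1 rules are satisfied.

allowed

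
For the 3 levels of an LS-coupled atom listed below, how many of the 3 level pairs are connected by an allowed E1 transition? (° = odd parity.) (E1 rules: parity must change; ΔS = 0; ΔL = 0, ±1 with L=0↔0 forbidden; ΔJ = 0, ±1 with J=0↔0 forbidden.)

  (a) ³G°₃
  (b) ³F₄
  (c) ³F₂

2

(a)–(b): allowed.
(a)–(c): allowed.
(b)–(c): forbidden (parity, ΔJ).
Allowed pairs: 2 of 3.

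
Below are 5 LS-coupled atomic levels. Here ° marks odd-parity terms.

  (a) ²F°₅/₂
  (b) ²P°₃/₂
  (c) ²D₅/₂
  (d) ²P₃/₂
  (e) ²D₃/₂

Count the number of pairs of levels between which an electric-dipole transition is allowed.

5

(a)–(b): forbidden (parity, ΔL).
(a)–(c): allowed.
(a)–(d): forbidden (ΔL).
(a)–(e): allowed.
(b)–(c): allowed.
(b)–(d): allowed.
(b)–(e): allowed.
(c)–(d): forbidden (parity).
(c)–(e): forbidden (parity).
(d)–(e): forbidden (parity).
Allowed pairs: 5 of 10.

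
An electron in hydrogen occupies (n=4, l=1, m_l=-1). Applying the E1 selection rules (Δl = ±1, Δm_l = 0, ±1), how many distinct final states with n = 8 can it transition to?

E1 requires Δl = ±1, so l_f ∈ {0, 2}; with 0 ≤ l_f ≤ n_f−1 = 7, the allowed l_f values are {0, 2}.
For l_f = 0: m_f ∈ {m_i−1, m_i, m_i+1} ∩ [−0, 0] = {0} → 1 state.
For l_f = 2: m_f ∈ {m_i−1, m_i, m_i+1} ∩ [−2, 2] = {-2, -1, 0} → 3 states.
Total: 4.

4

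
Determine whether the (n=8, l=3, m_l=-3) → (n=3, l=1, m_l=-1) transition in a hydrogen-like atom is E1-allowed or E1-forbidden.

Δl = 1 − 3 = -2; the E1 rule Δl = ±1 is fails.
Δm_l = -1 − (-3) = +2. E1 requires Δm_l = 0, ±1: fails.
The transition is electric-dipole forbidden.

forbidden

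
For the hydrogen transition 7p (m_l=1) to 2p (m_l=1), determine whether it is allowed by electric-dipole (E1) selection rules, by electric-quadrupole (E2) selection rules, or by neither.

Δl = 1 − 1 = +0; l_i + l_f = 2.
Δm_l = +0.
E1 (Δl = ±1, |Δm_l| ≤ 1): not satisfied.
E2 (Δl = 0,±2, l_i+l_f ≥ 2, |Δm_l| ≤ 2): satisfied.

E2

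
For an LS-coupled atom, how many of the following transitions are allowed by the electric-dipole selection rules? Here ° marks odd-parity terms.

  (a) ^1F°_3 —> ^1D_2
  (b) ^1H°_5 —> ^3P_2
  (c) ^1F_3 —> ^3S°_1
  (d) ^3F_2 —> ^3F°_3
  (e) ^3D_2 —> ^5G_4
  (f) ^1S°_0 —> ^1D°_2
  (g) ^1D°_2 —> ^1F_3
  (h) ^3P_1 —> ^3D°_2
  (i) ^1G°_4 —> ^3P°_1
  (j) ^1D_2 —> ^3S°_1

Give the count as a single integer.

(a) allowed
(b) forbidden (ΔS, ΔL, ΔJ fail)
(c) forbidden (ΔS, ΔL, ΔJ fail)
(d) allowed
(e) forbidden (parity, ΔS, ΔL, ΔJ fail)
(f) forbidden (parity, ΔL, ΔJ fail)
(g) allowed
(h) allowed
(i) forbidden (parity, ΔS, ΔL, ΔJ fail)
(j) forbidden (ΔS, ΔL fail)
Total allowed: 4 of 10.

4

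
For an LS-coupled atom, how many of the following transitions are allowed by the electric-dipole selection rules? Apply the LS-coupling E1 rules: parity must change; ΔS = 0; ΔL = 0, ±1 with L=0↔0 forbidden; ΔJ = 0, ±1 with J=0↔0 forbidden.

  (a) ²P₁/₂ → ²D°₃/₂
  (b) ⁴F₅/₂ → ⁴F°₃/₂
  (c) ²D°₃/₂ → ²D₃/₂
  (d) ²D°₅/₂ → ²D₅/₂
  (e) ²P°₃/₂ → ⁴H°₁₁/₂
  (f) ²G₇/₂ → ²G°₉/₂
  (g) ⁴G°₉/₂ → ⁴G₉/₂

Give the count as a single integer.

6

(a) allowed
(b) allowed
(c) allowed
(d) allowed
(e) forbidden (parity, ΔS, ΔL, ΔJ fail)
(f) allowed
(g) allowed
Total allowed: 6 of 7.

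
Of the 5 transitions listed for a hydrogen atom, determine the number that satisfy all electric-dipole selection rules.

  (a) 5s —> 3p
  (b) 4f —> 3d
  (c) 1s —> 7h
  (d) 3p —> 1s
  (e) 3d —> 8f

4

(a) allowed
(b) allowed
(c) forbidden — Δl = +5 (E1 requires Δl = ±1)
(d) allowed
(e) allowed
Total allowed: 4 of 5.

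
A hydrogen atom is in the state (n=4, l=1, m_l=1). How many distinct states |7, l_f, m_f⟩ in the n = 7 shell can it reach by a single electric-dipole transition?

E1 requires Δl = ±1, so l_f ∈ {0, 2}; with 0 ≤ l_f ≤ n_f−1 = 6, the allowed l_f values are {0, 2}.
For l_f = 0: m_f ∈ {m_i−1, m_i, m_i+1} ∩ [−0, 0] = {0} → 1 state.
For l_f = 2: m_f ∈ {m_i−1, m_i, m_i+1} ∩ [−2, 2] = {0, 1, 2} → 3 states.
Total: 4.

4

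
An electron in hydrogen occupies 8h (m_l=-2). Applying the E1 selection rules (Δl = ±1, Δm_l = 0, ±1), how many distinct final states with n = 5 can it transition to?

E1 requires Δl = ±1, so l_f ∈ {4, 6}; with 0 ≤ l_f ≤ n_f−1 = 4, the allowed l_f values are {4}.
For l_f = 4: m_f ∈ {m_i−1, m_i, m_i+1} ∩ [−4, 4] = {-3, -2, -1} → 3 states.
Total: 3.

3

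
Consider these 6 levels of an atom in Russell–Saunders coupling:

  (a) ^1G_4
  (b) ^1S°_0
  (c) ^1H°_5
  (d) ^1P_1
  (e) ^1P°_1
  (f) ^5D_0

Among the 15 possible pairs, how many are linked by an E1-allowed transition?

3

(a)–(b): forbidden (ΔL, ΔJ).
(a)–(c): allowed.
(a)–(d): forbidden (parity, ΔL, ΔJ).
(a)–(e): forbidden (ΔL, ΔJ).
(a)–(f): forbidden (parity, ΔS, ΔL, ΔJ).
(b)–(c): forbidden (parity, ΔL, ΔJ).
(b)–(d): allowed.
(b)–(e): forbidden (parity).
(b)–(f): forbidden (ΔS, ΔL, ΔJ).
(c)–(d): forbidden (ΔL, ΔJ).
(c)–(e): forbidden (parity, ΔL, ΔJ).
(c)–(f): forbidden (ΔS, ΔL, ΔJ).
(d)–(e): allowed.
(d)–(f): forbidden (parity, ΔS).
(e)–(f): forbidden (ΔS).
Allowed pairs: 3 of 15.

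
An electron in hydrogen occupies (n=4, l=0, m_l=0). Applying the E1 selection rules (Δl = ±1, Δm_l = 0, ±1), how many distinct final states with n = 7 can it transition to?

E1 requires Δl = ±1, so l_f ∈ {-1, 1}; with 0 ≤ l_f ≤ n_f−1 = 6, the allowed l_f values are {1}.
For l_f = 1: m_f ∈ {m_i−1, m_i, m_i+1} ∩ [−1, 1] = {-1, 0, 1} → 3 states.
Total: 3.

3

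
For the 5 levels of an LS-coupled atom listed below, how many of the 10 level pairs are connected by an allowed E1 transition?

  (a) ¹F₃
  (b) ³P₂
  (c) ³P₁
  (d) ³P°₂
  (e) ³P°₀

3

(a)–(b): forbidden (parity, ΔS, ΔL).
(a)–(c): forbidden (parity, ΔS, ΔL, ΔJ).
(a)–(d): forbidden (ΔS, ΔL).
(a)–(e): forbidden (ΔS, ΔL, ΔJ).
(b)–(c): forbidden (parity).
(b)–(d): allowed.
(b)–(e): forbidden (ΔJ).
(c)–(d): allowed.
(c)–(e): allowed.
(d)–(e): forbidden (parity, ΔJ).
Allowed pairs: 3 of 10.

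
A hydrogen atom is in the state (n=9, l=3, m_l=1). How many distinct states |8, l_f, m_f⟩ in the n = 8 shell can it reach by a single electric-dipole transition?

E1 requires Δl = ±1, so l_f ∈ {2, 4}; with 0 ≤ l_f ≤ n_f−1 = 7, the allowed l_f values are {2, 4}.
For l_f = 2: m_f ∈ {m_i−1, m_i, m_i+1} ∩ [−2, 2] = {0, 1, 2} → 3 states.
For l_f = 4: m_f ∈ {m_i−1, m_i, m_i+1} ∩ [−4, 4] = {0, 1, 2} → 3 states.
Total: 6.

6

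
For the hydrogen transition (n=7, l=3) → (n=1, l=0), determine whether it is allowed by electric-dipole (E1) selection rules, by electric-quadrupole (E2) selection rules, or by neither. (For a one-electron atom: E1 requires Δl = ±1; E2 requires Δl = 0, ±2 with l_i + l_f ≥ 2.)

neither

Δl = 0 − 3 = -3; l_i + l_f = 3.
E1 (Δl = ±1): not satisfied.
E2 (Δl = 0,±2, l_i+l_f ≥ 2): not satisfied.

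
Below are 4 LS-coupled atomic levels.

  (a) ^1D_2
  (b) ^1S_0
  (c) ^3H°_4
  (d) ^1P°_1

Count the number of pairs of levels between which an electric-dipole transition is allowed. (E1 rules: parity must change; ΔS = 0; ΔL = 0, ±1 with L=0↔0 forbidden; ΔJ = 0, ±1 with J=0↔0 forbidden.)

(a)–(b): forbidden (parity, ΔL, ΔJ).
(a)–(c): forbidden (ΔS, ΔL, ΔJ).
(a)–(d): allowed.
(b)–(c): forbidden (ΔS, ΔL, ΔJ).
(b)–(d): allowed.
(c)–(d): forbidden (parity, ΔS, ΔL, ΔJ).
Allowed pairs: 2 of 6.

2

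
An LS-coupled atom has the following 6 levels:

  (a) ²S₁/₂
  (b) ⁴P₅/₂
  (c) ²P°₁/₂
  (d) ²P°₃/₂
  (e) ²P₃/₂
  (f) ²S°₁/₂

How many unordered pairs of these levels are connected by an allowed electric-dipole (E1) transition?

5

(a)–(b): forbidden (parity, ΔS, ΔJ).
(a)–(c): allowed.
(a)–(d): allowed.
(a)–(e): forbidden (parity).
(a)–(f): forbidden (ΔL).
(b)–(c): forbidden (ΔS, ΔJ).
(b)–(d): forbidden (ΔS).
(b)–(e): forbidden (parity, ΔS).
(b)–(f): forbidden (ΔS, ΔJ).
(c)–(d): forbidden (parity).
(c)–(e): allowed.
(c)–(f): forbidden (parity).
(d)–(e): allowed.
(d)–(f): forbidden (parity).
(e)–(f): allowed.
Allowed pairs: 5 of 15.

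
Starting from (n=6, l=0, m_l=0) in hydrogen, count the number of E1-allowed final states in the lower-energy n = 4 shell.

3

E1 requires Δl = ±1, so l_f ∈ {-1, 1}; with 0 ≤ l_f ≤ n_f−1 = 3, the allowed l_f values are {1}.
For l_f = 1: m_f ∈ {m_i−1, m_i, m_i+1} ∩ [−1, 1] = {-1, 0, 1} → 3 states.
Total: 3.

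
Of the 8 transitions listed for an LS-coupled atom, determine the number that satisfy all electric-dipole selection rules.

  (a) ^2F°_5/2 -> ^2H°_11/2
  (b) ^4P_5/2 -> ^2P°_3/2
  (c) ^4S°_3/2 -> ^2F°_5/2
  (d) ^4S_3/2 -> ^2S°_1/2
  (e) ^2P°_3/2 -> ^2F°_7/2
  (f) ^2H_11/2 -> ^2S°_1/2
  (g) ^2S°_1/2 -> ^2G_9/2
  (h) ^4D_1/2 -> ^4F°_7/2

(a) forbidden (parity, ΔL, ΔJ fail)
(b) forbidden (ΔS fails)
(c) forbidden (parity, ΔS, ΔL fail)
(d) forbidden (ΔS, ΔL fail)
(e) forbidden (parity, ΔL, ΔJ fail)
(f) forbidden (ΔL, ΔJ fail)
(g) forbidden (ΔL, ΔJ fail)
(h) forbidden (ΔJ fails)
Total allowed: 0 of 8.

0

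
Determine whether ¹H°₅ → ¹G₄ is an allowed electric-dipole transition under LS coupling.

Reading off the term symbols: S 0→0, L 5→4, J 5→4, parity odd→even.
Parity must change: odd → even — satisfied.
ΔL = 0, ±1 (not L=0↔0): L: 5 → 4, ΔL = -1 — satisfied.
ΔS = 0: S: 0 → 0 — satisfied.
ΔJ = 0, ±1 (not J=0↔0): J: 5 → 4, ΔJ = -1 — satisfied.
All four E1 rules are satisfied.

allowed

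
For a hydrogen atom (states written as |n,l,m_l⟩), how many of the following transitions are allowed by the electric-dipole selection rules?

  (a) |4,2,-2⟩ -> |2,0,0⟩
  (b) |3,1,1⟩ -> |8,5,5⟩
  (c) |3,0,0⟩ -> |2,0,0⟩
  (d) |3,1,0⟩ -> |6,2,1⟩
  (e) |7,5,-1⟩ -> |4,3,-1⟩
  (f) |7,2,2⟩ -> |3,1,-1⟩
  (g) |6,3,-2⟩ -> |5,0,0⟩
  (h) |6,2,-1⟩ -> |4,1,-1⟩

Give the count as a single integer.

2

(a) forbidden — Δl = -2 (E1 requires Δl = ±1); Δm_l = +2 (E1 requires Δm_l = 0, ±1)
(b) forbidden — Δl = +4 (E1 requires Δl = ±1); Δm_l = +4 (E1 requires Δm_l = 0, ±1)
(c) forbidden — Δl = +0 (E1 requires Δl = ±1)
(d) allowed
(e) forbidden — Δl = -2 (E1 requires Δl = ±1)
(f) forbidden — Δm_l = -3 (E1 requires Δm_l = 0, ±1)
(g) forbidden — Δl = -3 (E1 requires Δl = ±1); Δm_l = +2 (E1 requires Δm_l = 0, ±1)
(h) allowed
Total allowed: 2 of 8.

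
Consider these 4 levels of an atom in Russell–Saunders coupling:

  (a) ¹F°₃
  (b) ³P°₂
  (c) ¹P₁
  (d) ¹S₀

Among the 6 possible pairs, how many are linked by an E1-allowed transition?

(a)–(b): forbidden (parity, ΔS, ΔL).
(a)–(c): forbidden (ΔL, ΔJ).
(a)–(d): forbidden (ΔL, ΔJ).
(b)–(c): forbidden (ΔS).
(b)–(d): forbidden (ΔS, ΔJ).
(c)–(d): forbidden (parity).
Allowed pairs: 0 of 6.

0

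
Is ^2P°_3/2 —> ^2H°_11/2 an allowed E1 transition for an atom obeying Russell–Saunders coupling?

Reading off the term symbols: S 1/2→1/2, L 1→5, J 3/2→11/2, parity odd→odd.
Parity must change: odd → odd — fails.
ΔS = 0: S: 1/2 → 1/2 — ok.
ΔL = 0, ±1 (not L=0↔0): L: 1 → 5, ΔL = +4 — fails.
ΔJ = 0, ±1 (not J=0↔0): J: 3/2 → 11/2, ΔJ = +4 — fails.
Rule(s) violated: parity, ΔL, ΔJ.

forbidden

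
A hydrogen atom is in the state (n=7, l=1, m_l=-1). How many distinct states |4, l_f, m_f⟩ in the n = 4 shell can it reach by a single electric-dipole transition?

4

E1 requires Δl = ±1, so l_f ∈ {0, 2}; with 0 ≤ l_f ≤ n_f−1 = 3, the allowed l_f values are {0, 2}.
For l_f = 0: m_f ∈ {m_i−1, m_i, m_i+1} ∩ [−0, 0] = {0} → 1 state.
For l_f = 2: m_f ∈ {m_i−1, m_i, m_i+1} ∩ [−2, 2] = {-2, -1, 0} → 3 states.
Total: 4.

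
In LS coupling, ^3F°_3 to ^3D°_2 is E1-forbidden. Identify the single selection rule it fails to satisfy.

parity

Reading off the term symbols: S 1→1, L 3→2, J 3→2, parity odd→odd.
Parity must change: odd → odd — fails.
ΔS = 0: S: 1 → 1 — passes.
ΔL = 0, ±1 (not L=0↔0): L: 3 → 2, ΔL = -1 — passes.
ΔJ = 0, ±1 (not J=0↔0): J: 3 → 2, ΔJ = -1 — passes.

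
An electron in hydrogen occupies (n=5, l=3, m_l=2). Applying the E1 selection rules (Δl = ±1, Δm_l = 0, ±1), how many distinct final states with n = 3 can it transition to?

2

E1 requires Δl = ±1, so l_f ∈ {2, 4}; with 0 ≤ l_f ≤ n_f−1 = 2, the allowed l_f values are {2}.
For l_f = 2: m_f ∈ {m_i−1, m_i, m_i+1} ∩ [−2, 2] = {1, 2} → 2 states.
Total: 2.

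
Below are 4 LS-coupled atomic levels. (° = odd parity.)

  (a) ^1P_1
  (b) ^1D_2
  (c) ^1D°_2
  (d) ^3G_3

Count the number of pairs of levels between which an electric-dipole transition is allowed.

(a)–(b): forbidden (parity).
(a)–(c): allowed.
(a)–(d): forbidden (parity, ΔS, ΔL, ΔJ).
(b)–(c): allowed.
(b)–(d): forbidden (parity, ΔS, ΔL).
(c)–(d): forbidden (ΔS, ΔL).
Allowed pairs: 2 of 6.

2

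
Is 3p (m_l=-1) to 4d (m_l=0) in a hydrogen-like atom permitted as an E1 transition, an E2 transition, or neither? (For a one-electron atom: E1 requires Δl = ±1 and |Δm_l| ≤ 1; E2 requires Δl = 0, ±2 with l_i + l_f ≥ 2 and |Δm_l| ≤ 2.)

E1

Δl = 2 − 1 = +1; l_i + l_f = 3.
Δm_l = +1.
E1 (Δl = ±1, |Δm_l| ≤ 1): satisfied.
E2 (Δl = 0,±2, l_i+l_f ≥ 2, |Δm_l| ≤ 2): not satisfied.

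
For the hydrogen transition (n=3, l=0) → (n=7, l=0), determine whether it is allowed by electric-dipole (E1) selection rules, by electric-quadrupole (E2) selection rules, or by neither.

Δl = 0 − 0 = +0; l_i + l_f = 0.
E1 (Δl = ±1): not satisfied.
E2 (Δl = 0,±2, l_i+l_f ≥ 2): not satisfied.

neither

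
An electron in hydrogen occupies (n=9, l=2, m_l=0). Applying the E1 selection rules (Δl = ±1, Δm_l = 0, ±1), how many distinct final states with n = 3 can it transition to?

3

E1 requires Δl = ±1, so l_f ∈ {1, 3}; with 0 ≤ l_f ≤ n_f−1 = 2, the allowed l_f values are {1}.
For l_f = 1: m_f ∈ {m_i−1, m_i, m_i+1} ∩ [−1, 1] = {-1, 0, 1} → 3 states.
Total: 3.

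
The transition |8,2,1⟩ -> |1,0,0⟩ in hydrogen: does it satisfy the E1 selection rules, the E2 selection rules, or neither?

E2

Δl = 0 − 2 = -2; l_i + l_f = 2.
Δm_l = -1.
E1 (Δl = ±1, |Δm_l| ≤ 1): not satisfied.
E2 (Δl = 0,±2, l_i+l_f ≥ 2, |Δm_l| ≤ 2): satisfied.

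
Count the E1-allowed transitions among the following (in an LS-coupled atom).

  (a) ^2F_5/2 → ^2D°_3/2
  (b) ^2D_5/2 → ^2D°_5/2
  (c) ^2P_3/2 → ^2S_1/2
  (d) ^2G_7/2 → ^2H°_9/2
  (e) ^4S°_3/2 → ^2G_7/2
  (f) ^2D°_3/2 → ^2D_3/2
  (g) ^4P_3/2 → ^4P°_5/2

5

(a) allowed
(b) allowed
(c) forbidden (parity fails)
(d) allowed
(e) forbidden (ΔS, ΔL, ΔJ fail)
(f) allowed
(g) allowed
Total allowed: 5 of 7.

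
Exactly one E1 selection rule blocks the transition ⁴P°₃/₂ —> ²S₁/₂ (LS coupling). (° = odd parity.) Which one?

the ΔS = 0 rule

Reading off the term symbols: S 3/2→1/2, L 1→0, J 3/2→1/2, parity odd→even.
Parity must change: odd → even — ✓.
ΔS = 0: S: 3/2 → 1/2 — ✗.
ΔL = 0, ±1 (not L=0↔0): L: 1 → 0, ΔL = -1 — ✓.
ΔJ = 0, ±1 (not J=0↔0): J: 3/2 → 1/2, ΔJ = -1 — ✓.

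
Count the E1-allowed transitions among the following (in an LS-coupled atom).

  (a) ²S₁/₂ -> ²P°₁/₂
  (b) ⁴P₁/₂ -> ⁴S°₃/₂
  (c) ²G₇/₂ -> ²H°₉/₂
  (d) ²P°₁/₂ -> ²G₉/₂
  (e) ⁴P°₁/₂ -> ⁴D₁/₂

4

(a) allowed
(b) allowed
(c) allowed
(d) forbidden (ΔL, ΔJ fail)
(e) allowed
Total allowed: 4 of 5.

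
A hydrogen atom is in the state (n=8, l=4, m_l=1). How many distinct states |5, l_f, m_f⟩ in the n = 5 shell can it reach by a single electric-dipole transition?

3

E1 requires Δl = ±1, so l_f ∈ {3, 5}; with 0 ≤ l_f ≤ n_f−1 = 4, the allowed l_f values are {3}.
For l_f = 3: m_f ∈ {m_i−1, m_i, m_i+1} ∩ [−3, 3] = {0, 1, 2} → 3 states.
Total: 3.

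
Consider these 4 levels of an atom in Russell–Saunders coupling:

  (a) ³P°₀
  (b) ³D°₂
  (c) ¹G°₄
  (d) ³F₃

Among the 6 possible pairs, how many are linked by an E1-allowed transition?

1

(a)–(b): forbidden (parity, ΔJ).
(a)–(c): forbidden (parity, ΔS, ΔL, ΔJ).
(a)–(d): forbidden (ΔL, ΔJ).
(b)–(c): forbidden (parity, ΔS, ΔL, ΔJ).
(b)–(d): allowed.
(c)–(d): forbidden (ΔS).
Allowed pairs: 1 of 6.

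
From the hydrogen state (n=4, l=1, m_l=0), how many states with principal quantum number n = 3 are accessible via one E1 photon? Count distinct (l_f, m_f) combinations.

4

E1 requires Δl = ±1, so l_f ∈ {0, 2}; with 0 ≤ l_f ≤ n_f−1 = 2, the allowed l_f values are {0, 2}.
For l_f = 0: m_f ∈ {m_i−1, m_i, m_i+1} ∩ [−0, 0] = {0} → 1 state.
For l_f = 2: m_f ∈ {m_i−1, m_i, m_i+1} ∩ [−2, 2] = {-1, 0, 1} → 3 states.
Total: 4.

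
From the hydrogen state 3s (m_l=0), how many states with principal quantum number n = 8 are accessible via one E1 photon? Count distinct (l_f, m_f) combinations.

3

E1 requires Δl = ±1, so l_f ∈ {-1, 1}; with 0 ≤ l_f ≤ n_f−1 = 7, the allowed l_f values are {1}.
For l_f = 1: m_f ∈ {m_i−1, m_i, m_i+1} ∩ [−1, 1] = {-1, 0, 1} → 3 states.
Total: 3.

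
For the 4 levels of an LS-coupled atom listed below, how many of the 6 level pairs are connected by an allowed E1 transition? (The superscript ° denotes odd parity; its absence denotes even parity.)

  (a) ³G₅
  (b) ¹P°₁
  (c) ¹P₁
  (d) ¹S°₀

(a)–(b): forbidden (ΔS, ΔL, ΔJ).
(a)–(c): forbidden (parity, ΔS, ΔL, ΔJ).
(a)–(d): forbidden (ΔS, ΔL, ΔJ).
(b)–(c): allowed.
(b)–(d): forbidden (parity).
(c)–(d): allowed.
Allowed pairs: 2 of 6.

2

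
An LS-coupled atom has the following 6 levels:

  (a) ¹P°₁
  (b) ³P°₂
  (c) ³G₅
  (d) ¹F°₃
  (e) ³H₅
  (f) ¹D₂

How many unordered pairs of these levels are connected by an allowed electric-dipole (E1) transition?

(a)–(b): forbidden (parity, ΔS).
(a)–(c): forbidden (ΔS, ΔL, ΔJ).
(a)–(d): forbidden (parity, ΔL, ΔJ).
(a)–(e): forbidden (ΔS, ΔL, ΔJ).
(a)–(f): allowed.
(b)–(c): forbidden (ΔL, ΔJ).
(b)–(d): forbidden (parity, ΔS, ΔL).
(b)–(e): forbidden (ΔL, ΔJ).
(b)–(f): forbidden (ΔS).
(c)–(d): forbidden (ΔS, ΔJ).
(c)–(e): forbidden (parity).
(c)–(f): forbidden (parity, ΔS, ΔL, ΔJ).
(d)–(e): forbidden (ΔS, ΔL, ΔJ).
(d)–(f): allowed.
(e)–(f): forbidden (parity, ΔS, ΔL, ΔJ).
Allowed pairs: 2 of 15.

2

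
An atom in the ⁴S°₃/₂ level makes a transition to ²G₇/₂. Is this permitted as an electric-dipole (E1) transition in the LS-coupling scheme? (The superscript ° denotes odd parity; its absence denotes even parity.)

forbidden

Reading off the term symbols: S 3/2→1/2, L 0→4, J 3/2→7/2, parity odd→even.
Parity must change: odd → even — ok.
ΔS = 0: S: 3/2 → 1/2 — fails.
ΔL = 0, ±1 (not L=0↔0): L: 0 → 4, ΔL = +4 — fails.
ΔJ = 0, ±1 (not J=0↔0): J: 3/2 → 7/2, ΔJ = +2 — fails.
Rule(s) violated: ΔS, ΔL, ΔJ.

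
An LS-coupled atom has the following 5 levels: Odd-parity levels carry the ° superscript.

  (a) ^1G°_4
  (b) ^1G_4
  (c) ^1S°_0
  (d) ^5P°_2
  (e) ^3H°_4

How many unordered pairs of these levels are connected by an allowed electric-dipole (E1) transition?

1

(a)–(b): allowed.
(a)–(c): forbidden (parity, ΔL, ΔJ).
(a)–(d): forbidden (parity, ΔS, ΔL, ΔJ).
(a)–(e): forbidden (parity, ΔS).
(b)–(c): forbidden (ΔL, ΔJ).
(b)–(d): forbidden (ΔS, ΔL, ΔJ).
(b)–(e): forbidden (ΔS).
(c)–(d): forbidden (parity, ΔS, ΔJ).
(c)–(e): forbidden (parity, ΔS, ΔL, ΔJ).
(d)–(e): forbidden (parity, ΔS, ΔL, ΔJ).
Allowed pairs: 1 of 10.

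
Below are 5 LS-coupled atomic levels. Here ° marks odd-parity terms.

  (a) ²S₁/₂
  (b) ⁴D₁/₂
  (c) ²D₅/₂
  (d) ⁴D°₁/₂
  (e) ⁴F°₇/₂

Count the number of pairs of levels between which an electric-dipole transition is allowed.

(a)–(b): forbidden (parity, ΔS, ΔL).
(a)–(c): forbidden (parity, ΔL, ΔJ).
(a)–(d): forbidden (ΔS, ΔL).
(a)–(e): forbidden (ΔS, ΔL, ΔJ).
(b)–(c): forbidden (parity, ΔS, ΔJ).
(b)–(d): allowed.
(b)–(e): forbidden (ΔJ).
(c)–(d): forbidden (ΔS, ΔJ).
(c)–(e): forbidden (ΔS).
(d)–(e): forbidden (parity, ΔJ).
Allowed pairs: 1 of 10.

1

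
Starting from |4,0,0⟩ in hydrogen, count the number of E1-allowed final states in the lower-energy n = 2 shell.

E1 requires Δl = ±1, so l_f ∈ {-1, 1}; with 0 ≤ l_f ≤ n_f−1 = 1, the allowed l_f values are {1}.
For l_f = 1: m_f ∈ {m_i−1, m_i, m_i+1} ∩ [−1, 1] = {-1, 0, 1} → 3 states.
Total: 3.

3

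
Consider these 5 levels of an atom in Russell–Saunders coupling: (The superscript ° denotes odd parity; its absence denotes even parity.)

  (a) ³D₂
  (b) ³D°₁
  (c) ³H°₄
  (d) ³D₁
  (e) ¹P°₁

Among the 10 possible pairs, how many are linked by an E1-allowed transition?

2

(a)–(b): allowed.
(a)–(c): forbidden (ΔL, ΔJ).
(a)–(d): forbidden (parity).
(a)–(e): forbidden (ΔS).
(b)–(c): forbidden (parity, ΔL, ΔJ).
(b)–(d): allowed.
(b)–(e): forbidden (parity, ΔS).
(c)–(d): forbidden (ΔL, ΔJ).
(c)–(e): forbidden (parity, ΔS, ΔL, ΔJ).
(d)–(e): forbidden (ΔS).
Allowed pairs: 2 of 10.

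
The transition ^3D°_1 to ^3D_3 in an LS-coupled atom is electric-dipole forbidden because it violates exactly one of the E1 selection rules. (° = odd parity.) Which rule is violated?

Parity must change: odd → even — ok.
ΔJ = 0, ±1 (not J=0↔0): J: 1 → 3, ΔJ = +2 — fails.
ΔL = 0, ±1 (not L=0↔0): L: 2 → 2, ΔL = +0 — ok.
ΔS = 0: S: 1 → 1 — ok.

the ΔJ = 0, ±1 rule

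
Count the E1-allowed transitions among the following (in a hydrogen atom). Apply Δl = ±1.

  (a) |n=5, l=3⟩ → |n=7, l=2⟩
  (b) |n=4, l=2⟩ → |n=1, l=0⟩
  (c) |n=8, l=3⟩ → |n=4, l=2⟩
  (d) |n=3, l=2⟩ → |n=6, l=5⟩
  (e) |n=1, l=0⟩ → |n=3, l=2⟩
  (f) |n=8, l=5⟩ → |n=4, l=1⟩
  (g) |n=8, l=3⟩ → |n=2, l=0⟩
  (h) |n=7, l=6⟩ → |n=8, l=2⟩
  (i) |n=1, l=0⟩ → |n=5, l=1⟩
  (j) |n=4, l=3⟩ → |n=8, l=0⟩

3

(a) allowed
(b) forbidden — Δl = -2 (E1 requires Δl = ±1)
(c) allowed
(d) forbidden — Δl = +3 (E1 requires Δl = ±1)
(e) forbidden — Δl = +2 (E1 requires Δl = ±1)
(f) forbidden — Δl = -4 (E1 requires Δl = ±1)
(g) forbidden — Δl = -3 (E1 requires Δl = ±1)
(h) forbidden — Δl = -4 (E1 requires Δl = ±1)
(i) allowed
(j) forbidden — Δl = -3 (E1 requires Δl = ±1)
Total allowed: 3 of 10.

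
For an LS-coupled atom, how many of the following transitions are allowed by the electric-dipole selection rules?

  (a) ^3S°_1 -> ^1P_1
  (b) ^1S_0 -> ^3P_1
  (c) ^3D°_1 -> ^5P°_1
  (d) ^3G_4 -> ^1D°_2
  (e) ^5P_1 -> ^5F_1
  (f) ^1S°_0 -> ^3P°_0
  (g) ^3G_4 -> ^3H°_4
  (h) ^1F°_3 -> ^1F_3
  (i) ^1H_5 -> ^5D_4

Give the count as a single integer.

2

(a) forbidden (ΔS fails)
(b) forbidden (parity, ΔS fail)
(c) forbidden (parity, ΔS fail)
(d) forbidden (ΔS, ΔL, ΔJ fail)
(e) forbidden (parity, ΔL fail)
(f) forbidden (parity, ΔS, ΔJ fail)
(g) allowed
(h) allowed
(i) forbidden (parity, ΔS, ΔL fail)
Total allowed: 2 of 9.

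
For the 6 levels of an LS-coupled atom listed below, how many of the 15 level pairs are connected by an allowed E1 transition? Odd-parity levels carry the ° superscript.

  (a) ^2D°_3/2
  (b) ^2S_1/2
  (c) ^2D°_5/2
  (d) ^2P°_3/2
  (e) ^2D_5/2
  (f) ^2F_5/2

(a)–(b): forbidden (ΔL).
(a)–(c): forbidden (parity).
(a)–(d): forbidden (parity).
(a)–(e): allowed.
(a)–(f): allowed.
(b)–(c): forbidden (ΔL, ΔJ).
(b)–(d): allowed.
(b)–(e): forbidden (parity, ΔL, ΔJ).
(b)–(f): forbidden (parity, ΔL, ΔJ).
(c)–(d): forbidden (parity).
(c)–(e): allowed.
(c)–(f): allowed.
(d)–(e): allowed.
(d)–(f): forbidden (ΔL).
(e)–(f): forbidden (parity).
Allowed pairs: 6 of 15.

6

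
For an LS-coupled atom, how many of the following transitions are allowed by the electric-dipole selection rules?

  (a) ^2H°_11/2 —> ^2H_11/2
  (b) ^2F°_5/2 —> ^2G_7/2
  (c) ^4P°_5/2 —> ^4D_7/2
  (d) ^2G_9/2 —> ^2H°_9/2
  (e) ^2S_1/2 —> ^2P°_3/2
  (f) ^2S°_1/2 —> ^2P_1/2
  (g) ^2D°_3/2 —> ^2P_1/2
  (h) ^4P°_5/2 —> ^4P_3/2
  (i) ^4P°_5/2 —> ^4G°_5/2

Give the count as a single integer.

8

(a) allowed
(b) allowed
(c) allowed
(d) allowed
(e) allowed
(f) allowed
(g) allowed
(h) allowed
(i) forbidden (parity, ΔL fail)
Total allowed: 8 of 9.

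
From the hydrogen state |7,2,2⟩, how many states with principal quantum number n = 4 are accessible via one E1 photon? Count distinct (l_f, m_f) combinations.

4

E1 requires Δl = ±1, so l_f ∈ {1, 3}; with 0 ≤ l_f ≤ n_f−1 = 3, the allowed l_f values are {1, 3}.
For l_f = 1: m_f ∈ {m_i−1, m_i, m_i+1} ∩ [−1, 1] = {1} → 1 state.
For l_f = 3: m_f ∈ {m_i−1, m_i, m_i+1} ∩ [−3, 3] = {1, 2, 3} → 3 states.
Total: 4.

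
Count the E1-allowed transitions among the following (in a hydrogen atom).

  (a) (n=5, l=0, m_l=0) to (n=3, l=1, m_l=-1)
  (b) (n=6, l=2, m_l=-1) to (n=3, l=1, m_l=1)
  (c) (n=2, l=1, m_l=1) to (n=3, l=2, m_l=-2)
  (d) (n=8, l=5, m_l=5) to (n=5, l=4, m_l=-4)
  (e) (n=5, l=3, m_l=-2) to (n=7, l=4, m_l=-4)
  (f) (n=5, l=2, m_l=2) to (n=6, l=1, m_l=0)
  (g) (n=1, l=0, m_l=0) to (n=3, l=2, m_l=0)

(a) allowed
(b) forbidden — Δm_l = +2 (E1 requires Δm_l = 0, ±1)
(c) forbidden — Δm_l = -3 (E1 requires Δm_l = 0, ±1)
(d) forbidden — Δm_l = -9 (E1 requires Δm_l = 0, ±1)
(e) forbidden — Δm_l = -2 (E1 requires Δm_l = 0, ±1)
(f) forbidden — Δm_l = -2 (E1 requires Δm_l = 0, ±1)
(g) forbidden — Δl = +2 (E1 requires Δl = ±1)
Total allowed: 1 of 7.

1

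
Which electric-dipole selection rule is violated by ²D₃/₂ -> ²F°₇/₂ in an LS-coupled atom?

Reading off the term symbols: S 1/2→1/2, L 2→3, J 3/2→7/2, parity even→odd.
Parity must change: even → odd — ok.
ΔS = 0: S: 1/2 → 1/2 — ok.
ΔL = 0, ±1 (not L=0↔0): L: 2 → 3, ΔL = +1 — ok.
ΔJ = 0, ±1 (not J=0↔0): J: 3/2 → 7/2, ΔJ = +2 — fails.

the ΔJ = 0, ±1 rule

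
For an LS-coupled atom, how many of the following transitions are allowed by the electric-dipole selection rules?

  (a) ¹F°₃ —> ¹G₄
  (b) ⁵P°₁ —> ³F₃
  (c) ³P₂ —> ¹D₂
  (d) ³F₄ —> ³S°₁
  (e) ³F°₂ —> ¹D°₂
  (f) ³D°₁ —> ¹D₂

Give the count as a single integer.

(a) allowed
(b) forbidden (ΔS, ΔL, ΔJ fail)
(c) forbidden (parity, ΔS fail)
(d) forbidden (ΔL, ΔJ fail)
(e) forbidden (parity, ΔS fail)
(f) forbidden (ΔS fails)
Total allowed: 1 of 6.

1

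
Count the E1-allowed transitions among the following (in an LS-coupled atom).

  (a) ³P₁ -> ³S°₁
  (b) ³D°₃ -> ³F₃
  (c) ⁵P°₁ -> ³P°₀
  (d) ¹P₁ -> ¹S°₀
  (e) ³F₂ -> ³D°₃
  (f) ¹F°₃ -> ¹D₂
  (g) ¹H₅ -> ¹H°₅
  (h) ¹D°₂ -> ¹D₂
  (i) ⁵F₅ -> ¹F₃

7

(a) allowed
(b) allowed
(c) forbidden (parity, ΔS fail)
(d) allowed
(e) allowed
(f) allowed
(g) allowed
(h) allowed
(i) forbidden (parity, ΔS, ΔJ fail)
Total allowed: 7 of 9.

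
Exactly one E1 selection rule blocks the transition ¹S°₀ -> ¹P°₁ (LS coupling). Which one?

parity

ΔS = 0: S: 0 → 0 — satisfied.
ΔJ = 0, ±1 (not J=0↔0): J: 0 → 1, ΔJ = +1 — satisfied.
Parity must change: odd → odd — violated.
ΔL = 0, ±1 (not L=0↔0): L: 0 → 1, ΔL = +1 — satisfied.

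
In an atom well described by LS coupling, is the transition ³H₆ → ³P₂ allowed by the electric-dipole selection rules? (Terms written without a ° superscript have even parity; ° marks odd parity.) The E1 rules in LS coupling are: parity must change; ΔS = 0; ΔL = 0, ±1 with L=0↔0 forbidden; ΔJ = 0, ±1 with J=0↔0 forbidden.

forbidden

Initial level: S=1, L=5, J=6, parity even. Final level: S=1, L=1, J=2, parity even.
Parity must change: even → even — fails.
ΔL = 0, ±1 (not L=0↔0): L: 5 → 1, ΔL = -4 — fails.
ΔJ = 0, ±1 (not J=0↔0): J: 6 → 2, ΔJ = -4 — fails.
ΔS = 0: S: 1 → 1 — ok.
Rule(s) violated: parity, ΔL, ΔJ.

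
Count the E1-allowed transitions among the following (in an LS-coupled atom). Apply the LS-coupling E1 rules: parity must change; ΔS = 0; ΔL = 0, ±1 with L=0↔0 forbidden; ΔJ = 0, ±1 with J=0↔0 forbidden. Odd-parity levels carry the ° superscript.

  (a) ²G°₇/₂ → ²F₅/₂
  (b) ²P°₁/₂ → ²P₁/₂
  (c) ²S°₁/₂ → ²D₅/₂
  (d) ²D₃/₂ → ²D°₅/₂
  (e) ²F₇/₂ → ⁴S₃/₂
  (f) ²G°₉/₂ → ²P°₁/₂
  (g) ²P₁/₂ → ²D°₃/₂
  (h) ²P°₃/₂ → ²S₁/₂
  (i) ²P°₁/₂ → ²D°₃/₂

5

(a) allowed
(b) allowed
(c) forbidden (ΔL, ΔJ fail)
(d) allowed
(e) forbidden (parity, ΔS, ΔL, ΔJ fail)
(f) forbidden (parity, ΔL, ΔJ fail)
(g) allowed
(h) allowed
(i) forbidden (parity fails)
Total allowed: 5 of 9.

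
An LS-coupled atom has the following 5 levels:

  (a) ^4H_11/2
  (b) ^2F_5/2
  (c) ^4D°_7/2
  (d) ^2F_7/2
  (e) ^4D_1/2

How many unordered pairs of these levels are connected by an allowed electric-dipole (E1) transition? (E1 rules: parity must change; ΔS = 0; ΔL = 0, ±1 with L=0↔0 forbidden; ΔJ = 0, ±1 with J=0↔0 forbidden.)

0

(a)–(b): forbidden (parity, ΔS, ΔL, ΔJ).
(a)–(c): forbidden (ΔL, ΔJ).
(a)–(d): forbidden (parity, ΔS, ΔL, ΔJ).
(a)–(e): forbidden (parity, ΔL, ΔJ).
(b)–(c): forbidden (ΔS).
(b)–(d): forbidden (parity).
(b)–(e): forbidden (parity, ΔS, ΔJ).
(c)–(d): forbidden (ΔS).
(c)–(e): forbidden (ΔJ).
(d)–(e): forbidden (parity, ΔS, ΔJ).
Allowed pairs: 0 of 10.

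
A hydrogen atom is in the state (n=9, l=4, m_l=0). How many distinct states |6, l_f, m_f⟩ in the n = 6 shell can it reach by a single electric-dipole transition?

E1 requires Δl = ±1, so l_f ∈ {3, 5}; with 0 ≤ l_f ≤ n_f−1 = 5, the allowed l_f values are {3, 5}.
For l_f = 3: m_f ∈ {m_i−1, m_i, m_i+1} ∩ [−3, 3] = {-1, 0, 1} → 3 states.
For l_f = 5: m_f ∈ {m_i−1, m_i, m_i+1} ∩ [−5, 5] = {-1, 0, 1} → 3 states.
Total: 6.

6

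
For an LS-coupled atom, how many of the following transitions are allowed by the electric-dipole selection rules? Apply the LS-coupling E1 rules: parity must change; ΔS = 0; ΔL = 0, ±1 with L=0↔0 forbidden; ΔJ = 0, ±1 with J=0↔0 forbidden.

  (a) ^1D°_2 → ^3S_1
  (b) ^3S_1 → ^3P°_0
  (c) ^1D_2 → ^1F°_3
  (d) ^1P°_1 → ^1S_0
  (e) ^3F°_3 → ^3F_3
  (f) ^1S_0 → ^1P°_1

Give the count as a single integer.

(a) forbidden (ΔS, ΔL fail)
(b) allowed
(c) allowed
(d) allowed
(e) allowed
(f) allowed
Total allowed: 5 of 6.

5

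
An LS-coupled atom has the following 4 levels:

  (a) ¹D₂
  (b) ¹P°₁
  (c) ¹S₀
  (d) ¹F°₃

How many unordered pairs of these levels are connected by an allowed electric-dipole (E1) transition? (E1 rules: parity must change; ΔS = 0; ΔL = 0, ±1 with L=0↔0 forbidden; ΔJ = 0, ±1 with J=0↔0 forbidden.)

(a)–(b): allowed.
(a)–(c): forbidden (parity, ΔL, ΔJ).
(a)–(d): allowed.
(b)–(c): allowed.
(b)–(d): forbidden (parity, ΔL, ΔJ).
(c)–(d): forbidden (ΔL, ΔJ).
Allowed pairs: 3 of 6.

3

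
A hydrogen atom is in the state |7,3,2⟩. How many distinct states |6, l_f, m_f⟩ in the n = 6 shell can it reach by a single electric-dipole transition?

5

E1 requires Δl = ±1, so l_f ∈ {2, 4}; with 0 ≤ l_f ≤ n_f−1 = 5, the allowed l_f values are {2, 4}.
For l_f = 2: m_f ∈ {m_i−1, m_i, m_i+1} ∩ [−2, 2] = {1, 2} → 2 states.
For l_f = 4: m_f ∈ {m_i−1, m_i, m_i+1} ∩ [−4, 4] = {1, 2, 3} → 3 states.
Total: 5.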